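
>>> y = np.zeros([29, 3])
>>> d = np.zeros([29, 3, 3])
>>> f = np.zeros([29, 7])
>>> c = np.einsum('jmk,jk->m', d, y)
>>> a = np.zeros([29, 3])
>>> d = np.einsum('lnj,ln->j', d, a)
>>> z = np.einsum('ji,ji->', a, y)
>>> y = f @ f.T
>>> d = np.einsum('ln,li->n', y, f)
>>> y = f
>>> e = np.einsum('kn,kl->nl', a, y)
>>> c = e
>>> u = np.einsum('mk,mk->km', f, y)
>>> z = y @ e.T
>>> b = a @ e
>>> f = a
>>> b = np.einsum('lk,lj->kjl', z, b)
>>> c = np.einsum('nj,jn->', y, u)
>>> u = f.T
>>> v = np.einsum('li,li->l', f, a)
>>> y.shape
(29, 7)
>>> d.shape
(29,)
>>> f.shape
(29, 3)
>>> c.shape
()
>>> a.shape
(29, 3)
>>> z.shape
(29, 3)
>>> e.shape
(3, 7)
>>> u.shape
(3, 29)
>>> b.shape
(3, 7, 29)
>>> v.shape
(29,)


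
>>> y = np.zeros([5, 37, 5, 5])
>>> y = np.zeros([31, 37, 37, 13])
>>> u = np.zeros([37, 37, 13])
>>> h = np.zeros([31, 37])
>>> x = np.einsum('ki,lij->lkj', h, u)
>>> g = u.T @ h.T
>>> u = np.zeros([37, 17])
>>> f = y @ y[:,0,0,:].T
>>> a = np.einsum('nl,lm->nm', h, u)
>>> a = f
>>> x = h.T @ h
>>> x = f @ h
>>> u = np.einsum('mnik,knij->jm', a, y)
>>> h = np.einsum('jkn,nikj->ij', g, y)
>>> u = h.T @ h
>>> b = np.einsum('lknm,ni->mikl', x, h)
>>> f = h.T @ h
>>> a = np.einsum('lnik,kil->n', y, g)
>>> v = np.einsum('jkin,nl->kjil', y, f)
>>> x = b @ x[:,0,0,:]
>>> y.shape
(31, 37, 37, 13)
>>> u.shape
(13, 13)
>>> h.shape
(37, 13)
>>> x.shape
(37, 13, 37, 37)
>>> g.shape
(13, 37, 31)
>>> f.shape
(13, 13)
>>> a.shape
(37,)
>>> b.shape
(37, 13, 37, 31)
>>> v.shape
(37, 31, 37, 13)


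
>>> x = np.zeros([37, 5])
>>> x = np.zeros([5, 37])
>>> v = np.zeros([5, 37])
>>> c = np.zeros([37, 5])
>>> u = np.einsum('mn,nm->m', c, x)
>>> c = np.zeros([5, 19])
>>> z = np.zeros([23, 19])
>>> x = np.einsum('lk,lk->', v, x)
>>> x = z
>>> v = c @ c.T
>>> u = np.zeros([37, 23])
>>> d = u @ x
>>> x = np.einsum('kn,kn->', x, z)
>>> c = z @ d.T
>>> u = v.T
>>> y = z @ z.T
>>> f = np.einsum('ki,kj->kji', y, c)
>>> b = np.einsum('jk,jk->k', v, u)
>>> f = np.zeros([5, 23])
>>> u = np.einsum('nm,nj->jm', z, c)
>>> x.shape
()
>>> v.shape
(5, 5)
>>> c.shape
(23, 37)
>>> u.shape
(37, 19)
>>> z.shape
(23, 19)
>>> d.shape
(37, 19)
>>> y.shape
(23, 23)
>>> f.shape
(5, 23)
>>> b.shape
(5,)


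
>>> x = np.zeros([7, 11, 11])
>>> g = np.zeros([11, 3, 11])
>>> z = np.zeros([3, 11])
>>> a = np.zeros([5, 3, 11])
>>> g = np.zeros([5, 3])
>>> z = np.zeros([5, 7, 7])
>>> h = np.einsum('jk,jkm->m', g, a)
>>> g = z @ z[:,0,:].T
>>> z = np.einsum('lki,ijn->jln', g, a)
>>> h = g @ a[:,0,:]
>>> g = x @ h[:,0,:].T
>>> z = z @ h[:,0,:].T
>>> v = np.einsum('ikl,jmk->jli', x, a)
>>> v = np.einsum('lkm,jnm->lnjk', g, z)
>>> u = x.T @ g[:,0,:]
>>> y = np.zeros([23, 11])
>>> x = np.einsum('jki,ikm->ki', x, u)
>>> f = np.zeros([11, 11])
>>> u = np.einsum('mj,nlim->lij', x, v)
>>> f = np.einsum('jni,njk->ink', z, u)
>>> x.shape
(11, 11)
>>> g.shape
(7, 11, 5)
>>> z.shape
(3, 5, 5)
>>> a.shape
(5, 3, 11)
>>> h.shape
(5, 7, 11)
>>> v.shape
(7, 5, 3, 11)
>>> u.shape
(5, 3, 11)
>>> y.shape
(23, 11)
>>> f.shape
(5, 5, 11)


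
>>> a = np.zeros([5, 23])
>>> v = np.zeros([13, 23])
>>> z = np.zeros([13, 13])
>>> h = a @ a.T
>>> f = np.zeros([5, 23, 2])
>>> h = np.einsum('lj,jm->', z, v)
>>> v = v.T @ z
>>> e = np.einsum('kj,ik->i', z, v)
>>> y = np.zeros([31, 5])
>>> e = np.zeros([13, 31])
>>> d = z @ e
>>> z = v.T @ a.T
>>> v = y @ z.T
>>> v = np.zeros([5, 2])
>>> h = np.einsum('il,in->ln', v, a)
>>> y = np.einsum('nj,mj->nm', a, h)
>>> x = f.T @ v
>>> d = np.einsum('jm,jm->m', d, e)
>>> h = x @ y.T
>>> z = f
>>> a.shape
(5, 23)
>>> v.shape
(5, 2)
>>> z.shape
(5, 23, 2)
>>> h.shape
(2, 23, 5)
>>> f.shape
(5, 23, 2)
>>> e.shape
(13, 31)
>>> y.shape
(5, 2)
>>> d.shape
(31,)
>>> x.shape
(2, 23, 2)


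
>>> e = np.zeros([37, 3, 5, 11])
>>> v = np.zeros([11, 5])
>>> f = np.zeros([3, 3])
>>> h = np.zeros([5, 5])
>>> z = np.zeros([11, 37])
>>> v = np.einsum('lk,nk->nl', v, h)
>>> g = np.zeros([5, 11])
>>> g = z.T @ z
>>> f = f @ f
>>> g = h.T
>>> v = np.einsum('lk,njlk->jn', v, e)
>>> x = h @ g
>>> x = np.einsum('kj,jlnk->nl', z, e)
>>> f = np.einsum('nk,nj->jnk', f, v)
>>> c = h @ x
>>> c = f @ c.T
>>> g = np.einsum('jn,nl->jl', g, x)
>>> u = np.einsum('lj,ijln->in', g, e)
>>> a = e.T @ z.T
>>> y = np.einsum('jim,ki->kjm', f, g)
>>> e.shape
(37, 3, 5, 11)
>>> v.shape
(3, 37)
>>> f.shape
(37, 3, 3)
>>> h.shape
(5, 5)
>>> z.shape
(11, 37)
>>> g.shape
(5, 3)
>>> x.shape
(5, 3)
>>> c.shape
(37, 3, 5)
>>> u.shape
(37, 11)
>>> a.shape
(11, 5, 3, 11)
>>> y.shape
(5, 37, 3)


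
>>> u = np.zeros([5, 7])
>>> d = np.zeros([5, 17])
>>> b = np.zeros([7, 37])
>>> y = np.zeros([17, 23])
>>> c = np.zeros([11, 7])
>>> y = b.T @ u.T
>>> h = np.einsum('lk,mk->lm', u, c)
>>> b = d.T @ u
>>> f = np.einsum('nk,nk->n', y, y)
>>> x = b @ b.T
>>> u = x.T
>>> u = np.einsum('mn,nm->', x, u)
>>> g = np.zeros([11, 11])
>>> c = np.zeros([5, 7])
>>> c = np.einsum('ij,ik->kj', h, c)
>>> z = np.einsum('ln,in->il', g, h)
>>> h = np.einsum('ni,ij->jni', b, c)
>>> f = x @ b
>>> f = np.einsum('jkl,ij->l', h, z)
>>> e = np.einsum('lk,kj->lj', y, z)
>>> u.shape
()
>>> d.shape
(5, 17)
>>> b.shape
(17, 7)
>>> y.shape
(37, 5)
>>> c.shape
(7, 11)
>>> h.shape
(11, 17, 7)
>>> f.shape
(7,)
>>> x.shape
(17, 17)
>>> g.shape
(11, 11)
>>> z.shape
(5, 11)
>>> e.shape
(37, 11)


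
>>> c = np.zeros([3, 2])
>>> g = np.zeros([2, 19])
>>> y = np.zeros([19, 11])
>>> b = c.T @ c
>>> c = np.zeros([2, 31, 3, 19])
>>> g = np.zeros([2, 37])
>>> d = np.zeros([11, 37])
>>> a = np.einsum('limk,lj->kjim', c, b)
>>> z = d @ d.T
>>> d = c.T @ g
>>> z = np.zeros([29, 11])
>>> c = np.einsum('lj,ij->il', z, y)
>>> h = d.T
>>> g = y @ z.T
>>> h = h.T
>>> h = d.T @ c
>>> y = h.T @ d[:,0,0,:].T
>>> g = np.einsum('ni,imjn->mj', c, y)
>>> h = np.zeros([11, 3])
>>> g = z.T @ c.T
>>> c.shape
(19, 29)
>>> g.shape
(11, 19)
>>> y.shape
(29, 3, 31, 19)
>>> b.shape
(2, 2)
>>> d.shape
(19, 3, 31, 37)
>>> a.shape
(19, 2, 31, 3)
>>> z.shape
(29, 11)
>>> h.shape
(11, 3)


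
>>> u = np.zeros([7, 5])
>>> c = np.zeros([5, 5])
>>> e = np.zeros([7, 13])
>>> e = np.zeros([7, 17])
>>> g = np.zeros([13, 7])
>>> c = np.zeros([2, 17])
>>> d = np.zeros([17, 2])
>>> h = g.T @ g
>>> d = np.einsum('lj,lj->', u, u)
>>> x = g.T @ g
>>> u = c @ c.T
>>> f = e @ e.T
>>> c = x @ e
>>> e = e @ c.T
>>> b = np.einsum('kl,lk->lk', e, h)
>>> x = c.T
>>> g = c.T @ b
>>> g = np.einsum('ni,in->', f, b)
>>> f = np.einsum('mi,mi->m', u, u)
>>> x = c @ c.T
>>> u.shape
(2, 2)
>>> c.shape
(7, 17)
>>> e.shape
(7, 7)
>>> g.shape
()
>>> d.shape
()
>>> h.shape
(7, 7)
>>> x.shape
(7, 7)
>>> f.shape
(2,)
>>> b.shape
(7, 7)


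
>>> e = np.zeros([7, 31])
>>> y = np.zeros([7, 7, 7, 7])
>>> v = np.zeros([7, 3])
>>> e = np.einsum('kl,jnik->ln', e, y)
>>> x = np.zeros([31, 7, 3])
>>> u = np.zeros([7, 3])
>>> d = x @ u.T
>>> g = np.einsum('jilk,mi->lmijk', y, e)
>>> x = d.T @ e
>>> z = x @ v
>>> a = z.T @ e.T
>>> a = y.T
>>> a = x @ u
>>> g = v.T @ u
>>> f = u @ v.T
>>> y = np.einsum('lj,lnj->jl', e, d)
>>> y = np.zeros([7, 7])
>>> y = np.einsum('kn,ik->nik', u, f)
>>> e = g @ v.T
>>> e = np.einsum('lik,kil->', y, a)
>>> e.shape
()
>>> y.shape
(3, 7, 7)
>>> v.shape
(7, 3)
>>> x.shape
(7, 7, 7)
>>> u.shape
(7, 3)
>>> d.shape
(31, 7, 7)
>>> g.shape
(3, 3)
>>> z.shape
(7, 7, 3)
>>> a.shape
(7, 7, 3)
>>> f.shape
(7, 7)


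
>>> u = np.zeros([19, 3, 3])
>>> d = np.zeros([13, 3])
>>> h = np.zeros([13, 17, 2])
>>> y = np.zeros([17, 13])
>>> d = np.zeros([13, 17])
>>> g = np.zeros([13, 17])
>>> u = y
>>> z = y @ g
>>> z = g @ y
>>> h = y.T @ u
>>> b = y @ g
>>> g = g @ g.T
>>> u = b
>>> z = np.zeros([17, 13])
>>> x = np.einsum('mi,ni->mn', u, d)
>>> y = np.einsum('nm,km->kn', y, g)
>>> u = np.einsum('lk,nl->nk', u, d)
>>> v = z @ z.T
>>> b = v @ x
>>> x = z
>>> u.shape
(13, 17)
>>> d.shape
(13, 17)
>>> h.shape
(13, 13)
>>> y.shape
(13, 17)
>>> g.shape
(13, 13)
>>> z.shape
(17, 13)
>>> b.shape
(17, 13)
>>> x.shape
(17, 13)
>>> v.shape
(17, 17)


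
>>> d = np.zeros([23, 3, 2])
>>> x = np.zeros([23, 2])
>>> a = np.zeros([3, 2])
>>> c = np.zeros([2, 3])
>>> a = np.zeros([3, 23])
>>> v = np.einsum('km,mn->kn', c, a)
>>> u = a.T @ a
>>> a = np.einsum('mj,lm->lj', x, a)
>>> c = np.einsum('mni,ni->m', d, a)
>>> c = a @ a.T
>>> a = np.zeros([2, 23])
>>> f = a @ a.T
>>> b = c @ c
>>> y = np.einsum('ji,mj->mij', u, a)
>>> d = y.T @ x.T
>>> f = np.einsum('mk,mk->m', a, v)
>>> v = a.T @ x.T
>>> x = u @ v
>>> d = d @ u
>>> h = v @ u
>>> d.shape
(23, 23, 23)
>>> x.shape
(23, 23)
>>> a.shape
(2, 23)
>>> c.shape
(3, 3)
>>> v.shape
(23, 23)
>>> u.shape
(23, 23)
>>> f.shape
(2,)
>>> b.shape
(3, 3)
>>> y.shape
(2, 23, 23)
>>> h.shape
(23, 23)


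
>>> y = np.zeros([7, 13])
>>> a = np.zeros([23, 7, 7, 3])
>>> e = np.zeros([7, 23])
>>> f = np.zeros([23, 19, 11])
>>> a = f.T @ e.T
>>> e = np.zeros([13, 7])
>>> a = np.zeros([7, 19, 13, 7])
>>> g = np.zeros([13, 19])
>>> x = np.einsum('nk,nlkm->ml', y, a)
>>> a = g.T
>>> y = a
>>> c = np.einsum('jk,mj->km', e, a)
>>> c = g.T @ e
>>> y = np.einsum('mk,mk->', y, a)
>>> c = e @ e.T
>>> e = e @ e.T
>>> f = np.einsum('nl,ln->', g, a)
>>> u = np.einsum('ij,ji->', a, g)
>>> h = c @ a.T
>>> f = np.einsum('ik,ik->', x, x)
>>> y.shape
()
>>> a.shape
(19, 13)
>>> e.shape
(13, 13)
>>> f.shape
()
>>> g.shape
(13, 19)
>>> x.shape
(7, 19)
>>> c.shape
(13, 13)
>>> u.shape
()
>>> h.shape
(13, 19)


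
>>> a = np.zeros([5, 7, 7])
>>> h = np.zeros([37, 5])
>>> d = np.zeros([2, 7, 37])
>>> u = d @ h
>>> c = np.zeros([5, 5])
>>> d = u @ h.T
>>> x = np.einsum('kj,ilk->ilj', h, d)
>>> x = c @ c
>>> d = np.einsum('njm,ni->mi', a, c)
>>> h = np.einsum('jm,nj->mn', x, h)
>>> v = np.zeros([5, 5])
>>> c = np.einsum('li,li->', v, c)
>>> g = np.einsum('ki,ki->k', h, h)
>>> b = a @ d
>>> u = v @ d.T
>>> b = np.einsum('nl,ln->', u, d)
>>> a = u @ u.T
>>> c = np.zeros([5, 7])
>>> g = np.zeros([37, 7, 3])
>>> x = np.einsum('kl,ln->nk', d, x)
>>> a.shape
(5, 5)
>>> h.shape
(5, 37)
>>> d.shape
(7, 5)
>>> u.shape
(5, 7)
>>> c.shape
(5, 7)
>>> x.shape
(5, 7)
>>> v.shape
(5, 5)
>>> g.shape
(37, 7, 3)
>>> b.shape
()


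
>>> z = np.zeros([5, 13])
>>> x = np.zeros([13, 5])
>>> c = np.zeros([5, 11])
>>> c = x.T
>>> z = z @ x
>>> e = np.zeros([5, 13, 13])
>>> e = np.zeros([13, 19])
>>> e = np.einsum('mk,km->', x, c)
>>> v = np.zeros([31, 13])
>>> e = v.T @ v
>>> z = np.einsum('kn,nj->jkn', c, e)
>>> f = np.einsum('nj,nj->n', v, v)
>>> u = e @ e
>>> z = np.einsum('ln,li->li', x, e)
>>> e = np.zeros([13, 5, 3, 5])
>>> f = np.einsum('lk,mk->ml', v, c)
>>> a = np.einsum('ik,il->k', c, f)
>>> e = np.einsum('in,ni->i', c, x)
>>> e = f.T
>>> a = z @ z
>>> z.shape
(13, 13)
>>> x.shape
(13, 5)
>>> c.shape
(5, 13)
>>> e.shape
(31, 5)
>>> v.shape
(31, 13)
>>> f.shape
(5, 31)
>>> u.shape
(13, 13)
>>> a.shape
(13, 13)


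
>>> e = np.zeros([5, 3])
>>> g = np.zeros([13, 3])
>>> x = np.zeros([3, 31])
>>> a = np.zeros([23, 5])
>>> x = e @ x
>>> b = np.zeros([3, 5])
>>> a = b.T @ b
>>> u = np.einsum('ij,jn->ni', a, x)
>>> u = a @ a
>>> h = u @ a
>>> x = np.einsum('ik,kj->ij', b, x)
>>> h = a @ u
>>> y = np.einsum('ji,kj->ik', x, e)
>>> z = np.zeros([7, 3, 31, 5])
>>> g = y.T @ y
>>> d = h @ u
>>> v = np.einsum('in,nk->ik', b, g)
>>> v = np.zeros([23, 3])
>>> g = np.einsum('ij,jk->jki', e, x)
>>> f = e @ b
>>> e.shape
(5, 3)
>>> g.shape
(3, 31, 5)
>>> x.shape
(3, 31)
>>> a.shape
(5, 5)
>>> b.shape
(3, 5)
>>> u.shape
(5, 5)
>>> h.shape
(5, 5)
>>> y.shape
(31, 5)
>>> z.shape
(7, 3, 31, 5)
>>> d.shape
(5, 5)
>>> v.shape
(23, 3)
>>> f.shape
(5, 5)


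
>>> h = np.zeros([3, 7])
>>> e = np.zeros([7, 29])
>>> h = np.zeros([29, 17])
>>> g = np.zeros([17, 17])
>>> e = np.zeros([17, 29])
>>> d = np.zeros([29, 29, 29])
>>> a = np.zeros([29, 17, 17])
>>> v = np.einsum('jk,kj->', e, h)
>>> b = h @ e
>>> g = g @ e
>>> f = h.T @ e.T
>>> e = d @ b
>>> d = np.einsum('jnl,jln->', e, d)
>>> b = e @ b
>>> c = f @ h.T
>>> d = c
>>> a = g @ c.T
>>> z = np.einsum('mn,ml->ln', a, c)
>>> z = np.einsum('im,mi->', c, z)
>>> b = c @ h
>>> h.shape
(29, 17)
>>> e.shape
(29, 29, 29)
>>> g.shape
(17, 29)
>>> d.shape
(17, 29)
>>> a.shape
(17, 17)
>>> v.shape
()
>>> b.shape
(17, 17)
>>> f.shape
(17, 17)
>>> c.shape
(17, 29)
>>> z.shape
()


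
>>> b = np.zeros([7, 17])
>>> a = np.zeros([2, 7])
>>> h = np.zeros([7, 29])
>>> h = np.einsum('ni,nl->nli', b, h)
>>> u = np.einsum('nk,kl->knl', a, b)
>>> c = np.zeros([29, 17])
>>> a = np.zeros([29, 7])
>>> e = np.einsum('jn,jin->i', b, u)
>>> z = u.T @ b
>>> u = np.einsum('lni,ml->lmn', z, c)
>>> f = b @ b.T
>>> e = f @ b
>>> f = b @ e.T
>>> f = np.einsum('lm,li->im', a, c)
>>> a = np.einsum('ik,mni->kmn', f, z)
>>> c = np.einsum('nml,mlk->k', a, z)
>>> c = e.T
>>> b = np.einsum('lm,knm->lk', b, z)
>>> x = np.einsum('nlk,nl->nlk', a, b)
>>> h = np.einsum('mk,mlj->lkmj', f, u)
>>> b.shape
(7, 17)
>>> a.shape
(7, 17, 2)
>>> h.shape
(29, 7, 17, 2)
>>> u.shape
(17, 29, 2)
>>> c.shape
(17, 7)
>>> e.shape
(7, 17)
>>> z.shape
(17, 2, 17)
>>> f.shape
(17, 7)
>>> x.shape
(7, 17, 2)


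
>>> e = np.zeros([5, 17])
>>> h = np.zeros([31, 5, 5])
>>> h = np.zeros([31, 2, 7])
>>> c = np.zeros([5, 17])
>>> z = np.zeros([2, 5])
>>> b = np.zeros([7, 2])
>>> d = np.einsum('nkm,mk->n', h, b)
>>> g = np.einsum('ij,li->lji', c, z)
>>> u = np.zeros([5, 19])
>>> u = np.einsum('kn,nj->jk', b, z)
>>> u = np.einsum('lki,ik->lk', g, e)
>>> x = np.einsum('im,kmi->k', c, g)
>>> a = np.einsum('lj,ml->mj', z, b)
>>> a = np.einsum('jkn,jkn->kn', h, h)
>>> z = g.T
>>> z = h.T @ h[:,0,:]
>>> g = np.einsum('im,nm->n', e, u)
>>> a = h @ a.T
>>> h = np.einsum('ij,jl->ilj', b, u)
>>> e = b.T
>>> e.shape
(2, 7)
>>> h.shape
(7, 17, 2)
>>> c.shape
(5, 17)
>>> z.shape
(7, 2, 7)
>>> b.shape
(7, 2)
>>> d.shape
(31,)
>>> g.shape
(2,)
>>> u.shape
(2, 17)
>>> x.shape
(2,)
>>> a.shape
(31, 2, 2)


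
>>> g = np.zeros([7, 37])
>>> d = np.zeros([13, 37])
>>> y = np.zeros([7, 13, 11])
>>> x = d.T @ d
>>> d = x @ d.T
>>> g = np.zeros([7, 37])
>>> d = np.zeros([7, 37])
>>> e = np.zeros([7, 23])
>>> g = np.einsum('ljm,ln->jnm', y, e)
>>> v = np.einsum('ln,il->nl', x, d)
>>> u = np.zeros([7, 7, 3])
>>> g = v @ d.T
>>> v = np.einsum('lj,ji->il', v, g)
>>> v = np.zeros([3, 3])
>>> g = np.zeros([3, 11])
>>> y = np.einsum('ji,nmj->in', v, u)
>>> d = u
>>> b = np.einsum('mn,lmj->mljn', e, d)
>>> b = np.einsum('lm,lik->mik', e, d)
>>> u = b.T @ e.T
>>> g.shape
(3, 11)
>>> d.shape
(7, 7, 3)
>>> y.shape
(3, 7)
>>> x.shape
(37, 37)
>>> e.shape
(7, 23)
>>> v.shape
(3, 3)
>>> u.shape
(3, 7, 7)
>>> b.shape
(23, 7, 3)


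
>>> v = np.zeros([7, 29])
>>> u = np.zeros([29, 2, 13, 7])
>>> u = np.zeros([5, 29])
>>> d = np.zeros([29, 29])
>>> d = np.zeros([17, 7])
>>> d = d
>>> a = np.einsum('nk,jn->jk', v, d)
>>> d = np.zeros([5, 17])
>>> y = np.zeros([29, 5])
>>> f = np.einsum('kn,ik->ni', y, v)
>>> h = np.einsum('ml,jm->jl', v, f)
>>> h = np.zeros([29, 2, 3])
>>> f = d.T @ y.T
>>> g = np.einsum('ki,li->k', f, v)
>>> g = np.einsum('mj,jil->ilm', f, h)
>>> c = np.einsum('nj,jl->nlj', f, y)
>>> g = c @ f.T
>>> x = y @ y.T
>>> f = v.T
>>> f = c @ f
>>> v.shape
(7, 29)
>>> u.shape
(5, 29)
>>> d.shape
(5, 17)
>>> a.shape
(17, 29)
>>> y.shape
(29, 5)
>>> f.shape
(17, 5, 7)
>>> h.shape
(29, 2, 3)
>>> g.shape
(17, 5, 17)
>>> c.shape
(17, 5, 29)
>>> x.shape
(29, 29)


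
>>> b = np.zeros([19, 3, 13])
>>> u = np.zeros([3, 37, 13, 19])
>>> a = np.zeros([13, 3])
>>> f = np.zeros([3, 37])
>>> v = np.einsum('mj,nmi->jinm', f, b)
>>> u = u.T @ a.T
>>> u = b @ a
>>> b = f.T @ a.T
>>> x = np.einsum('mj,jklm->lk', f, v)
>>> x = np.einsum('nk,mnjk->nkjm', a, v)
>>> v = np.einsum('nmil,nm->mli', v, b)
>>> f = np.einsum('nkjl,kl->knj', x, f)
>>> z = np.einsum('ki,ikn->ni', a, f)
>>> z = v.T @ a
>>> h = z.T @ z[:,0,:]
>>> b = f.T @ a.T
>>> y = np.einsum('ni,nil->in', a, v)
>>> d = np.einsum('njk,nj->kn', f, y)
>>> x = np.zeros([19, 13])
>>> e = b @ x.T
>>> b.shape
(19, 13, 13)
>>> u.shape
(19, 3, 3)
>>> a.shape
(13, 3)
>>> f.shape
(3, 13, 19)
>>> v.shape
(13, 3, 19)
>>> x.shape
(19, 13)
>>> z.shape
(19, 3, 3)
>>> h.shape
(3, 3, 3)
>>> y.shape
(3, 13)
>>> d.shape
(19, 3)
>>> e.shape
(19, 13, 19)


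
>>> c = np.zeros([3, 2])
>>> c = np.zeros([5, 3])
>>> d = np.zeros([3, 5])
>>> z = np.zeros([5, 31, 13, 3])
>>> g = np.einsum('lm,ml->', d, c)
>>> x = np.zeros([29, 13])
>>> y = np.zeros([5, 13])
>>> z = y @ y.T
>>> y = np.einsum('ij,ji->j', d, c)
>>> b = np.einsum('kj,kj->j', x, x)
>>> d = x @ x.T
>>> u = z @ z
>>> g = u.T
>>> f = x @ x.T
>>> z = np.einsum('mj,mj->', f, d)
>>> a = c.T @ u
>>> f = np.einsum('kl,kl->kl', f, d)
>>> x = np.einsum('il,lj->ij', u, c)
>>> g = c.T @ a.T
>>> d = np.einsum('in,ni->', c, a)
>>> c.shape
(5, 3)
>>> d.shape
()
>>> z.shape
()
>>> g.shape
(3, 3)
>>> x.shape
(5, 3)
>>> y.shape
(5,)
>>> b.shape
(13,)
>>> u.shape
(5, 5)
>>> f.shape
(29, 29)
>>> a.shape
(3, 5)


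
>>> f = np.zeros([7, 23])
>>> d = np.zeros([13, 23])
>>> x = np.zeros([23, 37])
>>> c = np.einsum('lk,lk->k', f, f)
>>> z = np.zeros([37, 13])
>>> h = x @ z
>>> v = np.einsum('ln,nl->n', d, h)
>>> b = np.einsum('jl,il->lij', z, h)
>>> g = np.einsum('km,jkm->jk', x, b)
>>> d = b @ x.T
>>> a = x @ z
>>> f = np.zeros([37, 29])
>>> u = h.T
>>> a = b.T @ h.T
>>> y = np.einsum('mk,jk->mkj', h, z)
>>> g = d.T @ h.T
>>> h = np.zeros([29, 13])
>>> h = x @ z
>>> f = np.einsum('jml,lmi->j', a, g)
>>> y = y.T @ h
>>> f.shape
(37,)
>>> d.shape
(13, 23, 23)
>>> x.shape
(23, 37)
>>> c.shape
(23,)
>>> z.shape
(37, 13)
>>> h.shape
(23, 13)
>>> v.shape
(23,)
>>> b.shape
(13, 23, 37)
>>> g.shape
(23, 23, 23)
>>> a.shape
(37, 23, 23)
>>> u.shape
(13, 23)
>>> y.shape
(37, 13, 13)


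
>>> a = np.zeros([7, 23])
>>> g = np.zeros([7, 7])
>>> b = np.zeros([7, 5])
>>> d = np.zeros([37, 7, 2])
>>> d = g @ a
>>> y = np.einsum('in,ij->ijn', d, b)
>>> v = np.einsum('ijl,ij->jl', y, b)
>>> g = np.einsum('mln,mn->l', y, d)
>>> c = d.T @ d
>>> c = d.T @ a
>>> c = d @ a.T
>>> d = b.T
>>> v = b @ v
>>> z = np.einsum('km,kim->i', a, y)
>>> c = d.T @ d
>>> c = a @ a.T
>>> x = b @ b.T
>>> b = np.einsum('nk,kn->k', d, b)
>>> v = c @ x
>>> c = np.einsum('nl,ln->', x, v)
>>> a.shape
(7, 23)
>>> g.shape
(5,)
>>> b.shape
(7,)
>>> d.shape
(5, 7)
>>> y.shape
(7, 5, 23)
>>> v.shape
(7, 7)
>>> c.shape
()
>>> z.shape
(5,)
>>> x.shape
(7, 7)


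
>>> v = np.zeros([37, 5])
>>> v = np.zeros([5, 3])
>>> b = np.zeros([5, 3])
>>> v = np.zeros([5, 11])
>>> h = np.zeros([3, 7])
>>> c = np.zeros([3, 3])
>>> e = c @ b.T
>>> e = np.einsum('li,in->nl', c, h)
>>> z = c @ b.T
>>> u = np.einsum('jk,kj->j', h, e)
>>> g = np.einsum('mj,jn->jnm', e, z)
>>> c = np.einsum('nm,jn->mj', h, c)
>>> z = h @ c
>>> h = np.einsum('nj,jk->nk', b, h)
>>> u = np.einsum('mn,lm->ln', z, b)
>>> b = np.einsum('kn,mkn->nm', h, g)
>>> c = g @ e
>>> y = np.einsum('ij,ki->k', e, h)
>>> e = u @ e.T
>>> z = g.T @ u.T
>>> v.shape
(5, 11)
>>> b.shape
(7, 3)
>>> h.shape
(5, 7)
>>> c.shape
(3, 5, 3)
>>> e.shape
(5, 7)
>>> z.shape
(7, 5, 5)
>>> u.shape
(5, 3)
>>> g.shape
(3, 5, 7)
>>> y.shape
(5,)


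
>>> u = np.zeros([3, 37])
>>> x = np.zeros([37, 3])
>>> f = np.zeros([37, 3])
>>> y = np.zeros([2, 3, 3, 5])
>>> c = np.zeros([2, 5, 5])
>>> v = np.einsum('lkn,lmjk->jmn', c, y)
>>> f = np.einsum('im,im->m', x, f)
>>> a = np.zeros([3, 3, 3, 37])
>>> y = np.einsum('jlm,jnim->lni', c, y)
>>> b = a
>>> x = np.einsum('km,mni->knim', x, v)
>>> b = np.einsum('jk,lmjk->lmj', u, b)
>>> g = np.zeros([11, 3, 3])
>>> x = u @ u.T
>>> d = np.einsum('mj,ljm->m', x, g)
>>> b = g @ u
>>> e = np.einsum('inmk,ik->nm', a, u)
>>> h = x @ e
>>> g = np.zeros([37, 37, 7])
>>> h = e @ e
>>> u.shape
(3, 37)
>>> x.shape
(3, 3)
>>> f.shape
(3,)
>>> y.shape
(5, 3, 3)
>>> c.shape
(2, 5, 5)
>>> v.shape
(3, 3, 5)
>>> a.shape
(3, 3, 3, 37)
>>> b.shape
(11, 3, 37)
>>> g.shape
(37, 37, 7)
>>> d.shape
(3,)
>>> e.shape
(3, 3)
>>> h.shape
(3, 3)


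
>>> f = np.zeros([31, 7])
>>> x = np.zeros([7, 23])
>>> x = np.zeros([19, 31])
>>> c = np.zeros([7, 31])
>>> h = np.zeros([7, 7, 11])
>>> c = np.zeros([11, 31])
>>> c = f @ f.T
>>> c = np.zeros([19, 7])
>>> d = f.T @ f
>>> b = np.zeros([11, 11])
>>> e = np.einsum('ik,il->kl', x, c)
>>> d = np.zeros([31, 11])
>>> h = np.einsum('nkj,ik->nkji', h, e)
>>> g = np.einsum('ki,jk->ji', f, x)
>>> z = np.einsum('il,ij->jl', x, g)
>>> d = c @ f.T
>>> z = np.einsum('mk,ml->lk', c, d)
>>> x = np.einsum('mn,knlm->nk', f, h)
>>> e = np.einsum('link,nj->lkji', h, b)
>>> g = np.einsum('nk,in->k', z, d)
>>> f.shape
(31, 7)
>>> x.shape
(7, 7)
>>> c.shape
(19, 7)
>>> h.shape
(7, 7, 11, 31)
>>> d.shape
(19, 31)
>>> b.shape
(11, 11)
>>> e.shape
(7, 31, 11, 7)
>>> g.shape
(7,)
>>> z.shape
(31, 7)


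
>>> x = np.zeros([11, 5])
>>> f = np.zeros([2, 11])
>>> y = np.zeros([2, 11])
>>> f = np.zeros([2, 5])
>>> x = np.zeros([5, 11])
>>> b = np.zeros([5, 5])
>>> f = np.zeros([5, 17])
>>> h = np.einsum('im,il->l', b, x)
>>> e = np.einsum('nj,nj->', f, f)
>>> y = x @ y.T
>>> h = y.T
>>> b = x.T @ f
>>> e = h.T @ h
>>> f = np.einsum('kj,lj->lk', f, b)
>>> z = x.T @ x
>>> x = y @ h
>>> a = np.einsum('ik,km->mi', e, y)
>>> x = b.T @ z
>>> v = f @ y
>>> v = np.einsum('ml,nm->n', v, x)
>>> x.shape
(17, 11)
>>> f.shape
(11, 5)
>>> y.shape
(5, 2)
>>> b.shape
(11, 17)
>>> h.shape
(2, 5)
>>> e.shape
(5, 5)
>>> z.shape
(11, 11)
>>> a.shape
(2, 5)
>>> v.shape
(17,)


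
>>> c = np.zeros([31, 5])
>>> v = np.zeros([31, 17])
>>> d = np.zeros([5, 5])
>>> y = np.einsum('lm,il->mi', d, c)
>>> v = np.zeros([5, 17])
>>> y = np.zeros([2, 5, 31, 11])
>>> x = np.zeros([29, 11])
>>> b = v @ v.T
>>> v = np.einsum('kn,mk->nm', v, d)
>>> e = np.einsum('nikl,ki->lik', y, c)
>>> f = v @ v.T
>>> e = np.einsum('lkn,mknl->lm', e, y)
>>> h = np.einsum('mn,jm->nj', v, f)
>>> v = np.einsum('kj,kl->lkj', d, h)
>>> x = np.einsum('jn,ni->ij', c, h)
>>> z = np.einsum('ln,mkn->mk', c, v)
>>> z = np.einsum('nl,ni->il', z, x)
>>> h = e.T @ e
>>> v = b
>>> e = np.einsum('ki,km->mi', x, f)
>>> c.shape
(31, 5)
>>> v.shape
(5, 5)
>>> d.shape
(5, 5)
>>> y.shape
(2, 5, 31, 11)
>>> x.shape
(17, 31)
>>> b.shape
(5, 5)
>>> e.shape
(17, 31)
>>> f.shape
(17, 17)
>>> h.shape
(2, 2)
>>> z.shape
(31, 5)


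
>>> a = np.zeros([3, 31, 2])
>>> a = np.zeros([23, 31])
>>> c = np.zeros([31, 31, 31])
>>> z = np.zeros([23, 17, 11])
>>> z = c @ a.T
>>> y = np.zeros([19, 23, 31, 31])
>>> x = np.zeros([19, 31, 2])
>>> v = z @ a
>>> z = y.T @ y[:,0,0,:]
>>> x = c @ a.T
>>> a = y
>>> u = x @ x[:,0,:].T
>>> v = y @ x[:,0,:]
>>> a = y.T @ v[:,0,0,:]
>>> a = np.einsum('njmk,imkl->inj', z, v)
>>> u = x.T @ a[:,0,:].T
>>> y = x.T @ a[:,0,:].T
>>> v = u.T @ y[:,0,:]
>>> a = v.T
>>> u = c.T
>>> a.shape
(19, 31, 19)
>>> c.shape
(31, 31, 31)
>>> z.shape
(31, 31, 23, 31)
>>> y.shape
(23, 31, 19)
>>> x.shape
(31, 31, 23)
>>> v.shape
(19, 31, 19)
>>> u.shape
(31, 31, 31)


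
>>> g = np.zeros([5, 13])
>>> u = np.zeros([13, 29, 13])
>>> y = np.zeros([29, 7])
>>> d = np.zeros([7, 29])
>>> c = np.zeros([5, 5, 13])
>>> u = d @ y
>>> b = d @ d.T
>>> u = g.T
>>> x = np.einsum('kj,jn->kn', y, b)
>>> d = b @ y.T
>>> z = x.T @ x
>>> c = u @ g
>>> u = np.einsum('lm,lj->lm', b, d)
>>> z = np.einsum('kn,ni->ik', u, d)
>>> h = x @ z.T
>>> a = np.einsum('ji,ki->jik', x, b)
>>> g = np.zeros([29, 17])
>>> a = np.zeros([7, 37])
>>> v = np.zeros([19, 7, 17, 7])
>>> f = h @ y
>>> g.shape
(29, 17)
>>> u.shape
(7, 7)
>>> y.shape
(29, 7)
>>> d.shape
(7, 29)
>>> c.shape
(13, 13)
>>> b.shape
(7, 7)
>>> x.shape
(29, 7)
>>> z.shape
(29, 7)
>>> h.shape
(29, 29)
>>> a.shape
(7, 37)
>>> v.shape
(19, 7, 17, 7)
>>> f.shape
(29, 7)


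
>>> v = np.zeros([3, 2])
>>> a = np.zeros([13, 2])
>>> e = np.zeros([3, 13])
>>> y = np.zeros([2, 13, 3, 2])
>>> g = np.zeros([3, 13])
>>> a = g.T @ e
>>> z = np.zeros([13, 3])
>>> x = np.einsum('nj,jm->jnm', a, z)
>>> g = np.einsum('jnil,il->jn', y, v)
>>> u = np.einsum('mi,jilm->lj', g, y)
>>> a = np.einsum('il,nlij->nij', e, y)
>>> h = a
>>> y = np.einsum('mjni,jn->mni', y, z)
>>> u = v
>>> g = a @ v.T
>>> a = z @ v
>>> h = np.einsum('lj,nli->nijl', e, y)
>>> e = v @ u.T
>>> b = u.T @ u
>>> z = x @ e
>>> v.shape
(3, 2)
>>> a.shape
(13, 2)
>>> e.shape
(3, 3)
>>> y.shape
(2, 3, 2)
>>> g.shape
(2, 3, 3)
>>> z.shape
(13, 13, 3)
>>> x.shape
(13, 13, 3)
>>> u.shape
(3, 2)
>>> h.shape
(2, 2, 13, 3)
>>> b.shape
(2, 2)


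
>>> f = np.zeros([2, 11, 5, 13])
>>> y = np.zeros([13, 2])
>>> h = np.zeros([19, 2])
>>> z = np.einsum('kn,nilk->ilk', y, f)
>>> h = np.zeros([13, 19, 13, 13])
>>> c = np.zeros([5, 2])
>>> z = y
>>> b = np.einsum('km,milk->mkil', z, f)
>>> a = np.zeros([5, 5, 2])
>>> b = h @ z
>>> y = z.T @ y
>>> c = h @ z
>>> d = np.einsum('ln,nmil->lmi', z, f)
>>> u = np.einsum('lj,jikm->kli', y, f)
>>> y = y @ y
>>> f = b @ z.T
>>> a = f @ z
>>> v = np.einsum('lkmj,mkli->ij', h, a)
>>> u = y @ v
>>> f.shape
(13, 19, 13, 13)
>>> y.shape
(2, 2)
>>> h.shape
(13, 19, 13, 13)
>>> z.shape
(13, 2)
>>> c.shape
(13, 19, 13, 2)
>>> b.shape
(13, 19, 13, 2)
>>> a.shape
(13, 19, 13, 2)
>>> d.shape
(13, 11, 5)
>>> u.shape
(2, 13)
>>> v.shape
(2, 13)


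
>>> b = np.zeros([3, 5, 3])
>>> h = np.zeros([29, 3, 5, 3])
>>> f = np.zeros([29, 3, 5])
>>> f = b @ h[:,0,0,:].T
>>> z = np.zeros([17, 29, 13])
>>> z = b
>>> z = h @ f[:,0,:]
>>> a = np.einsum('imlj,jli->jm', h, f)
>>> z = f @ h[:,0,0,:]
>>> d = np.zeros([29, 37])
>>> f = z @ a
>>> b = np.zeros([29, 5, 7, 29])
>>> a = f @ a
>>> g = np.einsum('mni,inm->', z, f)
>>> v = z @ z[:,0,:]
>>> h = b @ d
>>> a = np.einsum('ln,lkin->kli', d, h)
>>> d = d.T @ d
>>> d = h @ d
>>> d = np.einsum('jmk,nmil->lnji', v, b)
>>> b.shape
(29, 5, 7, 29)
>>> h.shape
(29, 5, 7, 37)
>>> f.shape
(3, 5, 3)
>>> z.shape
(3, 5, 3)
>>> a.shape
(5, 29, 7)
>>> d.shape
(29, 29, 3, 7)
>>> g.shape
()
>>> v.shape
(3, 5, 3)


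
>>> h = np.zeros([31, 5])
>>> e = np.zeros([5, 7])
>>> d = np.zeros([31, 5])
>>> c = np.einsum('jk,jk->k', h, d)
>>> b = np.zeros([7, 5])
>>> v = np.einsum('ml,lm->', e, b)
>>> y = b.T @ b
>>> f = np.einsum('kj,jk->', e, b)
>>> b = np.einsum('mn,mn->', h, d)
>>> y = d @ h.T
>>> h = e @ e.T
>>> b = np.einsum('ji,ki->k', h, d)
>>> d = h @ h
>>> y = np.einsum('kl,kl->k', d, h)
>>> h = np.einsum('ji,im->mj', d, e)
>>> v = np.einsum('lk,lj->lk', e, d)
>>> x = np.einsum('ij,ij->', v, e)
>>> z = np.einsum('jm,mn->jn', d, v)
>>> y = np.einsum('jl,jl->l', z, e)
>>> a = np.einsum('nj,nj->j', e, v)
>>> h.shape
(7, 5)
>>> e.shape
(5, 7)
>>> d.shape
(5, 5)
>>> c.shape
(5,)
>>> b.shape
(31,)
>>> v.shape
(5, 7)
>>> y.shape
(7,)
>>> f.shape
()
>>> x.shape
()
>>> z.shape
(5, 7)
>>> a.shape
(7,)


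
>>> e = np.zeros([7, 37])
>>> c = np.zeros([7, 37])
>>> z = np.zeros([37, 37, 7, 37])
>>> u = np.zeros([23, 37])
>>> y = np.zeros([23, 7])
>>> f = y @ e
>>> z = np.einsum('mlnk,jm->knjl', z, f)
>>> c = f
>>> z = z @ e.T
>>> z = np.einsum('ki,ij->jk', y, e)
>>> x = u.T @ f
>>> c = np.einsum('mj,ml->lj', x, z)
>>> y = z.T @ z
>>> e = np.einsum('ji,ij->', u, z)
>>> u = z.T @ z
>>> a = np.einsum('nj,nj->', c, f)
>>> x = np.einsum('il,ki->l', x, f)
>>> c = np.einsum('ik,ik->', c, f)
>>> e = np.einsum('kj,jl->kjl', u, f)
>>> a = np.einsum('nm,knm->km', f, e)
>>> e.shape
(23, 23, 37)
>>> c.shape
()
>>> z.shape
(37, 23)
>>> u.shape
(23, 23)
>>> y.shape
(23, 23)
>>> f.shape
(23, 37)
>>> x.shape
(37,)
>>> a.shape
(23, 37)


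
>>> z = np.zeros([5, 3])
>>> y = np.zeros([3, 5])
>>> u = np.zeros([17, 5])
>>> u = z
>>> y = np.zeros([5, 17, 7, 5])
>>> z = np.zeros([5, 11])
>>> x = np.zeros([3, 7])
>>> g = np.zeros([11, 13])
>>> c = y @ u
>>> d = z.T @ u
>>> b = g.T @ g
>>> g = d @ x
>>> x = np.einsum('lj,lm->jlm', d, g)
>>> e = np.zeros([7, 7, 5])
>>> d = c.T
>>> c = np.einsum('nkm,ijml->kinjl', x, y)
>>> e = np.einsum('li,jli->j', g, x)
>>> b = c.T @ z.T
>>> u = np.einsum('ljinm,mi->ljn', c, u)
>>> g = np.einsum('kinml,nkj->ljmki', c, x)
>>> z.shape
(5, 11)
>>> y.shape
(5, 17, 7, 5)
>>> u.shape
(11, 5, 17)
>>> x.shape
(3, 11, 7)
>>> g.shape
(5, 7, 17, 11, 5)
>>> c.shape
(11, 5, 3, 17, 5)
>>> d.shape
(3, 7, 17, 5)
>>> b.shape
(5, 17, 3, 5, 5)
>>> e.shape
(3,)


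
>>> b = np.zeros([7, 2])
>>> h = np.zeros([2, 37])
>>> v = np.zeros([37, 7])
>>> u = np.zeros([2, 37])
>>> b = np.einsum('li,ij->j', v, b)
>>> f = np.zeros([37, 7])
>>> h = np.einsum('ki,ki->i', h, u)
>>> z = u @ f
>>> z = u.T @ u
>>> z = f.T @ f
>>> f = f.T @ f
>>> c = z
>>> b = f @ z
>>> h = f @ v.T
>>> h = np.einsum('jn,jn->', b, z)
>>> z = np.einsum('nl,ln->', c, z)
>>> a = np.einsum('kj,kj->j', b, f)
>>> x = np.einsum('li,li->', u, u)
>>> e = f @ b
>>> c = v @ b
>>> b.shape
(7, 7)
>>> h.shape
()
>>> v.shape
(37, 7)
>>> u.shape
(2, 37)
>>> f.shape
(7, 7)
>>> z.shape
()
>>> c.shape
(37, 7)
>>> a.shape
(7,)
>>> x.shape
()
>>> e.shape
(7, 7)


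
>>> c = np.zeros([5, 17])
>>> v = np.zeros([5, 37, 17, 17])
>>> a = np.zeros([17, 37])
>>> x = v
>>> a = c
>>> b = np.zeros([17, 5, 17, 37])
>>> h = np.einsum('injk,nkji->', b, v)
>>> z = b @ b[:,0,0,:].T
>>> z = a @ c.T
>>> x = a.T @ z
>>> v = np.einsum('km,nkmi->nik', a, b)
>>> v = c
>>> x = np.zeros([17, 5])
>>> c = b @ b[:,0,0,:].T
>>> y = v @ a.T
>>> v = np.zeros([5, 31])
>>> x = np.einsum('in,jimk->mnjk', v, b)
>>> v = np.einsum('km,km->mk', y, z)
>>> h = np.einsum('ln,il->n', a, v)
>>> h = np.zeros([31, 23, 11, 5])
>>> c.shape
(17, 5, 17, 17)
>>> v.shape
(5, 5)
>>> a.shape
(5, 17)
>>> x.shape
(17, 31, 17, 37)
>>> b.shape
(17, 5, 17, 37)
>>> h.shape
(31, 23, 11, 5)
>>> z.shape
(5, 5)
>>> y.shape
(5, 5)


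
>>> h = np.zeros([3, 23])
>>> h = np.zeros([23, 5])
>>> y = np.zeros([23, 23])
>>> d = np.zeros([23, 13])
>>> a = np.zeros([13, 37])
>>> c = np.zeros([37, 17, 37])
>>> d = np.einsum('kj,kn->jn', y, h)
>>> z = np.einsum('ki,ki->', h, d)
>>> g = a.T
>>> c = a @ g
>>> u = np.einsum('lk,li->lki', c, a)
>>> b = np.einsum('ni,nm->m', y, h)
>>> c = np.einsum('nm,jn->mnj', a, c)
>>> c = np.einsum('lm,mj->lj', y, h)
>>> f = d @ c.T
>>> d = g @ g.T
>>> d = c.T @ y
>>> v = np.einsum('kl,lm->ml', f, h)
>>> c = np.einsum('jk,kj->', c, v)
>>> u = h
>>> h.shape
(23, 5)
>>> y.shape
(23, 23)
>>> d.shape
(5, 23)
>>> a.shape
(13, 37)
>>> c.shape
()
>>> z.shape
()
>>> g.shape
(37, 13)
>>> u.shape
(23, 5)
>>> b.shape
(5,)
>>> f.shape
(23, 23)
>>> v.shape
(5, 23)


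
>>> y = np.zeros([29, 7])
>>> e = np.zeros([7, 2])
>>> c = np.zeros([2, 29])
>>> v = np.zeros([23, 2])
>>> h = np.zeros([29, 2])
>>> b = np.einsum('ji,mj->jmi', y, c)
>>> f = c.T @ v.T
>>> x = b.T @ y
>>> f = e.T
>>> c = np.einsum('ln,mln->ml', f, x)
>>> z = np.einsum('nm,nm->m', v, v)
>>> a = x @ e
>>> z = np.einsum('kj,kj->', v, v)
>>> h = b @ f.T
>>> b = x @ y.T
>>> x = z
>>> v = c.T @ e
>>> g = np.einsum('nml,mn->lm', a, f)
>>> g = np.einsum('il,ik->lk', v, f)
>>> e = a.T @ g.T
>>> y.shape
(29, 7)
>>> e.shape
(2, 2, 2)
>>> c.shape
(7, 2)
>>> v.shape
(2, 2)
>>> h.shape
(29, 2, 2)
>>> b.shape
(7, 2, 29)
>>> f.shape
(2, 7)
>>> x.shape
()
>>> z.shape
()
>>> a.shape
(7, 2, 2)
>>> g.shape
(2, 7)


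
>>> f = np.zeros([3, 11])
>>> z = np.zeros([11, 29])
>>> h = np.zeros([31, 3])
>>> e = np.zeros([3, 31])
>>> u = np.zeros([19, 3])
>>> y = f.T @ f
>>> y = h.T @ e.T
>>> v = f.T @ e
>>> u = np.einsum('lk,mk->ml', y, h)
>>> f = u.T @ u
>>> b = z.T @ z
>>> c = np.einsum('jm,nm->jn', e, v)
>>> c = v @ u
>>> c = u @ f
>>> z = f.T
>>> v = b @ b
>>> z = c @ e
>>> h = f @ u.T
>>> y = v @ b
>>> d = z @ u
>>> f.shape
(3, 3)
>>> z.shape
(31, 31)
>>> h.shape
(3, 31)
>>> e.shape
(3, 31)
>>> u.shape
(31, 3)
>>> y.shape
(29, 29)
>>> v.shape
(29, 29)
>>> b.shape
(29, 29)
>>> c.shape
(31, 3)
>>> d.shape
(31, 3)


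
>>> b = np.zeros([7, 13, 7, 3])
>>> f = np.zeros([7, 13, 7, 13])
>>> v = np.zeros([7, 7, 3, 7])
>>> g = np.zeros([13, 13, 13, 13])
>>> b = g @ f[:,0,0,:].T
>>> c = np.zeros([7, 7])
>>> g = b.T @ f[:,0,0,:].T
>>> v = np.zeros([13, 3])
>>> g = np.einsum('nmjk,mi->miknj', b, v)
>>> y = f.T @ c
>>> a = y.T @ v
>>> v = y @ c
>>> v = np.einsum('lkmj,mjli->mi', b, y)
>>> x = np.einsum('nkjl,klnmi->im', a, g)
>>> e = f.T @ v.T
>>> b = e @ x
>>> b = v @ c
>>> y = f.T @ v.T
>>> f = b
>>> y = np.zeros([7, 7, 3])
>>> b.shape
(13, 7)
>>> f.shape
(13, 7)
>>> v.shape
(13, 7)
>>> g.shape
(13, 3, 7, 13, 13)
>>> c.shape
(7, 7)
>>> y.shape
(7, 7, 3)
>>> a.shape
(7, 13, 7, 3)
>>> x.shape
(13, 13)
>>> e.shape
(13, 7, 13, 13)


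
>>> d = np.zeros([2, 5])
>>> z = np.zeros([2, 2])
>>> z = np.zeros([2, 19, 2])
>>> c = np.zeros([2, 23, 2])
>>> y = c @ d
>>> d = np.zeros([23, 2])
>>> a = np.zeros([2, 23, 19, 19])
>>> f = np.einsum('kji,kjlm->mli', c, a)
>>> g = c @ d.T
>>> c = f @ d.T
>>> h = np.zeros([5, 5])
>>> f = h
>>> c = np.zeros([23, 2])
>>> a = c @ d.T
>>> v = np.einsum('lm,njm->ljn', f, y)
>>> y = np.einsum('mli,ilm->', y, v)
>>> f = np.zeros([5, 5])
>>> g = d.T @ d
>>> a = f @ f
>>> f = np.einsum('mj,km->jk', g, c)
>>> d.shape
(23, 2)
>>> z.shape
(2, 19, 2)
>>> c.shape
(23, 2)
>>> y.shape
()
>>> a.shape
(5, 5)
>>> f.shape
(2, 23)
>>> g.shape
(2, 2)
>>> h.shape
(5, 5)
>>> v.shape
(5, 23, 2)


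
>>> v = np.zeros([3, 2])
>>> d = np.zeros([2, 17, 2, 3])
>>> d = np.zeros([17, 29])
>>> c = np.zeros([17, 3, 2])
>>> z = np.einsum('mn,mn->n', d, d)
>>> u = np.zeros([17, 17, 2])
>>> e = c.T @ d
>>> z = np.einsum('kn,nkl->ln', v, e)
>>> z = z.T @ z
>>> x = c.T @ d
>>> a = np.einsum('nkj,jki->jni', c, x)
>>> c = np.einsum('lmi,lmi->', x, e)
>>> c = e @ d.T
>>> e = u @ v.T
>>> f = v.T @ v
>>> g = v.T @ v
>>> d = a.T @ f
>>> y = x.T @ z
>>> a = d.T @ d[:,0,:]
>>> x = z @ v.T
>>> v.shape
(3, 2)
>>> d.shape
(29, 17, 2)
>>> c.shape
(2, 3, 17)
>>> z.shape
(2, 2)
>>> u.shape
(17, 17, 2)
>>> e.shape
(17, 17, 3)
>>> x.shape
(2, 3)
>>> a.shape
(2, 17, 2)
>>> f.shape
(2, 2)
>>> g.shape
(2, 2)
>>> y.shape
(29, 3, 2)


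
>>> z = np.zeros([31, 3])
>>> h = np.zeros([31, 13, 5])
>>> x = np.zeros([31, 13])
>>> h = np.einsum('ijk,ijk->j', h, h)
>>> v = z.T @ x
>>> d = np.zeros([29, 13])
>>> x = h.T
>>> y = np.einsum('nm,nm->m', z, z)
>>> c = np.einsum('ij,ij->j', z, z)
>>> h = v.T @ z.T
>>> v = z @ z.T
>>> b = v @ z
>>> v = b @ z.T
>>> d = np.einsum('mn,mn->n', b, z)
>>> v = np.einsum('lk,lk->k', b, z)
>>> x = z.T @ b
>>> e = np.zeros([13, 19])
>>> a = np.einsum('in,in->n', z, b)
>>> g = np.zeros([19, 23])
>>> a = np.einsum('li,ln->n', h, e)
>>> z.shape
(31, 3)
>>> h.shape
(13, 31)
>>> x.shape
(3, 3)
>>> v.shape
(3,)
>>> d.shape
(3,)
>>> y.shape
(3,)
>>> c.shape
(3,)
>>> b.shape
(31, 3)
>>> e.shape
(13, 19)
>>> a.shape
(19,)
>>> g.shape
(19, 23)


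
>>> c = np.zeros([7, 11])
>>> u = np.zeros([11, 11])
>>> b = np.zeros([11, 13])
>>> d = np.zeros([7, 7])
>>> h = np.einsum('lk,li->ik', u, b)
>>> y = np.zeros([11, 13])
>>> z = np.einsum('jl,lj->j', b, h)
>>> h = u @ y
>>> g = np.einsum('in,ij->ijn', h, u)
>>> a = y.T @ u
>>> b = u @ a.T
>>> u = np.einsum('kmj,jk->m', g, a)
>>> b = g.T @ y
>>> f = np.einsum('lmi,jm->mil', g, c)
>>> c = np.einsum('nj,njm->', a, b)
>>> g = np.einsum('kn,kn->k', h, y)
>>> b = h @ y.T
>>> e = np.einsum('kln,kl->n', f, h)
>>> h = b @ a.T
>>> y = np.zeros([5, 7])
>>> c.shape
()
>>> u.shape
(11,)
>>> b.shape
(11, 11)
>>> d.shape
(7, 7)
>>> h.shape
(11, 13)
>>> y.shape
(5, 7)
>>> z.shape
(11,)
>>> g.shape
(11,)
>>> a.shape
(13, 11)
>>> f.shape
(11, 13, 11)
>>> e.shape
(11,)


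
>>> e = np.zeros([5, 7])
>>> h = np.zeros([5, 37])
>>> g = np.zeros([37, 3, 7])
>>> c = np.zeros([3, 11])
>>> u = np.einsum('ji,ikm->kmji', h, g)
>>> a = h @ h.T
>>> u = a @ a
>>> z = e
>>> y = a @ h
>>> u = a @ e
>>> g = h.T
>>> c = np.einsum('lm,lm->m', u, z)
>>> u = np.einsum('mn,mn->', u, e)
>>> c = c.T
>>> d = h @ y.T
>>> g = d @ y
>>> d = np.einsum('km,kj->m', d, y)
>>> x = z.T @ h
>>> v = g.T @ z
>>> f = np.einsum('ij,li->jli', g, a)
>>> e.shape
(5, 7)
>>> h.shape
(5, 37)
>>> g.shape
(5, 37)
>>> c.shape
(7,)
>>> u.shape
()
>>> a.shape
(5, 5)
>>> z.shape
(5, 7)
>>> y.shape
(5, 37)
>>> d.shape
(5,)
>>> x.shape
(7, 37)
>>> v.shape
(37, 7)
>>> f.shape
(37, 5, 5)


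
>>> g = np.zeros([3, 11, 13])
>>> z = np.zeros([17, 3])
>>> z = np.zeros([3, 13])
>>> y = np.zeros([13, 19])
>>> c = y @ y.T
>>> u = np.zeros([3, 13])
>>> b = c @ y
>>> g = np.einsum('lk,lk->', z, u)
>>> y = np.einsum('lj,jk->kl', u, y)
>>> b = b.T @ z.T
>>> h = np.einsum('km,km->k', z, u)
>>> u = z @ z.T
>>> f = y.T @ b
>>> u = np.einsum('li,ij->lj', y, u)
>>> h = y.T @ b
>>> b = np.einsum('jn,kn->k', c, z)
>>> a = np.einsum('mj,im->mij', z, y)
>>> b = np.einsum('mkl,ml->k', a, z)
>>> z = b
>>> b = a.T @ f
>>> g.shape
()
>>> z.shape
(19,)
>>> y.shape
(19, 3)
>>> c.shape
(13, 13)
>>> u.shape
(19, 3)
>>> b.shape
(13, 19, 3)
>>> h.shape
(3, 3)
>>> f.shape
(3, 3)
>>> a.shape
(3, 19, 13)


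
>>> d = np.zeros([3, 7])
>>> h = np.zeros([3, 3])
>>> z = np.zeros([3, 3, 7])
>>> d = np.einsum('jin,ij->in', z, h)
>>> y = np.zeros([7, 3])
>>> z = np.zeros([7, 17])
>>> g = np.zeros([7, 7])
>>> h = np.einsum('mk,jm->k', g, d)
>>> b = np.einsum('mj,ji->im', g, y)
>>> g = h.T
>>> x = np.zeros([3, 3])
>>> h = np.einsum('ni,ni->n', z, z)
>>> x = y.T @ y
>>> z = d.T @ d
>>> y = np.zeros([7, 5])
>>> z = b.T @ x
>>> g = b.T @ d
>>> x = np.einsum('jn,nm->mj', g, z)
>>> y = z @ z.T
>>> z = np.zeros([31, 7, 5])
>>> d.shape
(3, 7)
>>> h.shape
(7,)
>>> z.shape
(31, 7, 5)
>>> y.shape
(7, 7)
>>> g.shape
(7, 7)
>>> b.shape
(3, 7)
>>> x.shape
(3, 7)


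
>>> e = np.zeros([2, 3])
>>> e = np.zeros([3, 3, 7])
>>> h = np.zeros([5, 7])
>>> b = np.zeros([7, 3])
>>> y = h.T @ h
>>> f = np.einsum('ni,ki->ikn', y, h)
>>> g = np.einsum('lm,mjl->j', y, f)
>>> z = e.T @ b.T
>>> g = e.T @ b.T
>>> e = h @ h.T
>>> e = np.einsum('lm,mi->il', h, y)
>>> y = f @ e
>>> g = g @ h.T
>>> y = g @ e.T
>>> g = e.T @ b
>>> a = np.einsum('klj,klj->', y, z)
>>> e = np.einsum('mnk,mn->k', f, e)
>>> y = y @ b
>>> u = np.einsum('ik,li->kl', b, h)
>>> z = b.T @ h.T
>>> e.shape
(7,)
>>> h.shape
(5, 7)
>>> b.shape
(7, 3)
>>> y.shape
(7, 3, 3)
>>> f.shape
(7, 5, 7)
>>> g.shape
(5, 3)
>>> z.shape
(3, 5)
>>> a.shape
()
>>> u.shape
(3, 5)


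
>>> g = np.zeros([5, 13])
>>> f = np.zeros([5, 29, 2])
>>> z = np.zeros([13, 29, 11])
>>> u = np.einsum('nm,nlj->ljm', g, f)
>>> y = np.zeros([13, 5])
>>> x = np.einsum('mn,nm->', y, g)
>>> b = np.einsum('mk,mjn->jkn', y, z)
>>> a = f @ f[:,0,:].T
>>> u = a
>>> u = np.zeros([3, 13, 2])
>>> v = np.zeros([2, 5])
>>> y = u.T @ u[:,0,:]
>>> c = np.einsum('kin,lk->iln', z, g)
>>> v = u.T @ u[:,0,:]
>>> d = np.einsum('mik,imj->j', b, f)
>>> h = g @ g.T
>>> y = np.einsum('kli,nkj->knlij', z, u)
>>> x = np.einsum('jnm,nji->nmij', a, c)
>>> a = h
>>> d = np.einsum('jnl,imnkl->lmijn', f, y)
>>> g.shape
(5, 13)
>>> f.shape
(5, 29, 2)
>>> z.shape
(13, 29, 11)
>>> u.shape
(3, 13, 2)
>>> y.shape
(13, 3, 29, 11, 2)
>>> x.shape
(29, 5, 11, 5)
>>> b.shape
(29, 5, 11)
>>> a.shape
(5, 5)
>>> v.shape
(2, 13, 2)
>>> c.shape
(29, 5, 11)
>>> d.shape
(2, 3, 13, 5, 29)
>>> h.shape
(5, 5)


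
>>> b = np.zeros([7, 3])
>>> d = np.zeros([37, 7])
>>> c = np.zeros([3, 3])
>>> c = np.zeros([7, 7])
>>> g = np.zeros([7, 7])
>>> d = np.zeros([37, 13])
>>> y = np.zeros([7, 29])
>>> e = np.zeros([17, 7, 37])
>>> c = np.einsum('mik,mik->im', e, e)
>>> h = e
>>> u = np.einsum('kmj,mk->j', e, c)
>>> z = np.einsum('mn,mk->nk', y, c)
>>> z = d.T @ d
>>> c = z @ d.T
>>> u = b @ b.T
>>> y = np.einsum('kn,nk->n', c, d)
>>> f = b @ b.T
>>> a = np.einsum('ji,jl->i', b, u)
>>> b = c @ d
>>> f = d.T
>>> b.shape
(13, 13)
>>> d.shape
(37, 13)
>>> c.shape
(13, 37)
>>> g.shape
(7, 7)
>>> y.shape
(37,)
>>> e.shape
(17, 7, 37)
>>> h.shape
(17, 7, 37)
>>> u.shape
(7, 7)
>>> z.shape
(13, 13)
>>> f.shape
(13, 37)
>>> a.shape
(3,)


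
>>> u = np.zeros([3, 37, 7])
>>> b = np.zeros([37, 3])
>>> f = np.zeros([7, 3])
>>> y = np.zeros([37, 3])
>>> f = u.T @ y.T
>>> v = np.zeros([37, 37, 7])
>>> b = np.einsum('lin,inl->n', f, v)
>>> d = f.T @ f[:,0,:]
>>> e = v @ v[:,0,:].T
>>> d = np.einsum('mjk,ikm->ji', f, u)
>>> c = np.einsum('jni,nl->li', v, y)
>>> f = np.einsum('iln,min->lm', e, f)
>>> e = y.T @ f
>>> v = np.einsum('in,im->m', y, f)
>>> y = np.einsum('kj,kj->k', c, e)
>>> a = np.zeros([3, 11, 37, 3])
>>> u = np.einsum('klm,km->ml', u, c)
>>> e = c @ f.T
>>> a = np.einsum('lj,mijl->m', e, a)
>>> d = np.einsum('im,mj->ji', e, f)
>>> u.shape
(7, 37)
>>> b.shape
(37,)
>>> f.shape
(37, 7)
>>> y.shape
(3,)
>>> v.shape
(7,)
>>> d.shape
(7, 3)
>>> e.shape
(3, 37)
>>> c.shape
(3, 7)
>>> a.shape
(3,)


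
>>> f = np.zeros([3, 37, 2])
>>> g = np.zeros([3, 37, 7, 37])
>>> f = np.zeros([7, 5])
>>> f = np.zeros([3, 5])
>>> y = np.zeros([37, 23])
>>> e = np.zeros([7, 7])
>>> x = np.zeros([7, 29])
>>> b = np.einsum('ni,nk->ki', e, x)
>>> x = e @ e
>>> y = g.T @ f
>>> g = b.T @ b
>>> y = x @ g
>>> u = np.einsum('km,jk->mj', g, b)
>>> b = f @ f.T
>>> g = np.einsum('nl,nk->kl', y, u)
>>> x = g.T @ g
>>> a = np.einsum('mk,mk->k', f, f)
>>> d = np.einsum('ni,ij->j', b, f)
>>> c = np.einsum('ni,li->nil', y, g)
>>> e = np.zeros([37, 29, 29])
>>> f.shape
(3, 5)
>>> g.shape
(29, 7)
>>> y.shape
(7, 7)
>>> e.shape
(37, 29, 29)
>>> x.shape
(7, 7)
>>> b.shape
(3, 3)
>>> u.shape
(7, 29)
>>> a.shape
(5,)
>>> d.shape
(5,)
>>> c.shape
(7, 7, 29)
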